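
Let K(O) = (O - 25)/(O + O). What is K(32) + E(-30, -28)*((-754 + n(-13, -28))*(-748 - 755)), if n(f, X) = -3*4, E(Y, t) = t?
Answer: -2063126009/64 ≈ -3.2236e+7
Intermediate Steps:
n(f, X) = -12
K(O) = (-25 + O)/(2*O) (K(O) = (-25 + O)/((2*O)) = (-25 + O)*(1/(2*O)) = (-25 + O)/(2*O))
K(32) + E(-30, -28)*((-754 + n(-13, -28))*(-748 - 755)) = (½)*(-25 + 32)/32 - 28*(-754 - 12)*(-748 - 755) = (½)*(1/32)*7 - (-21448)*(-1503) = 7/64 - 28*1151298 = 7/64 - 32236344 = -2063126009/64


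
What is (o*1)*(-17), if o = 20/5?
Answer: -68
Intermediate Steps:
o = 4 (o = 20*(1/5) = 4)
(o*1)*(-17) = (4*1)*(-17) = 4*(-17) = -68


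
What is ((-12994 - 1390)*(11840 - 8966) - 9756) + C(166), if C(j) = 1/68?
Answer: -2811757295/68 ≈ -4.1349e+7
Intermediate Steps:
C(j) = 1/68
((-12994 - 1390)*(11840 - 8966) - 9756) + C(166) = ((-12994 - 1390)*(11840 - 8966) - 9756) + 1/68 = (-14384*2874 - 9756) + 1/68 = (-41339616 - 9756) + 1/68 = -41349372 + 1/68 = -2811757295/68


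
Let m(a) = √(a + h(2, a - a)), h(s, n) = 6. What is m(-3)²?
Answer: 3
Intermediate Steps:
m(a) = √(6 + a) (m(a) = √(a + 6) = √(6 + a))
m(-3)² = (√(6 - 3))² = (√3)² = 3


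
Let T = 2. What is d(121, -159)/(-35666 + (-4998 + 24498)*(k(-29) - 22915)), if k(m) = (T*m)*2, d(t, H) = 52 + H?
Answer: 107/449140166 ≈ 2.3823e-7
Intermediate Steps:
k(m) = 4*m (k(m) = (2*m)*2 = 4*m)
d(121, -159)/(-35666 + (-4998 + 24498)*(k(-29) - 22915)) = (52 - 159)/(-35666 + (-4998 + 24498)*(4*(-29) - 22915)) = -107/(-35666 + 19500*(-116 - 22915)) = -107/(-35666 + 19500*(-23031)) = -107/(-35666 - 449104500) = -107/(-449140166) = -107*(-1/449140166) = 107/449140166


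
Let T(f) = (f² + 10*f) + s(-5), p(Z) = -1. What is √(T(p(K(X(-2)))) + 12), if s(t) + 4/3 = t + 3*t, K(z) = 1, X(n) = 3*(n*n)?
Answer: I*√165/3 ≈ 4.2817*I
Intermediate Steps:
X(n) = 3*n²
s(t) = -4/3 + 4*t (s(t) = -4/3 + (t + 3*t) = -4/3 + 4*t)
T(f) = -64/3 + f² + 10*f (T(f) = (f² + 10*f) + (-4/3 + 4*(-5)) = (f² + 10*f) + (-4/3 - 20) = (f² + 10*f) - 64/3 = -64/3 + f² + 10*f)
√(T(p(K(X(-2)))) + 12) = √((-64/3 + (-1)² + 10*(-1)) + 12) = √((-64/3 + 1 - 10) + 12) = √(-91/3 + 12) = √(-55/3) = I*√165/3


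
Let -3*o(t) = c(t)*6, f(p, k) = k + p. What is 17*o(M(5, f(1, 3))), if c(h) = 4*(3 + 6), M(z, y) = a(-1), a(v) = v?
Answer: -1224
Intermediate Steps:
M(z, y) = -1
c(h) = 36 (c(h) = 4*9 = 36)
o(t) = -72 (o(t) = -12*6 = -⅓*216 = -72)
17*o(M(5, f(1, 3))) = 17*(-72) = -1224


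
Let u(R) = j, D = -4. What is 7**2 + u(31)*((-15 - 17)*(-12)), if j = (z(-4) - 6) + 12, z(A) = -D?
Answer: 3889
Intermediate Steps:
z(A) = 4 (z(A) = -1*(-4) = 4)
j = 10 (j = (4 - 6) + 12 = -2 + 12 = 10)
u(R) = 10
7**2 + u(31)*((-15 - 17)*(-12)) = 7**2 + 10*((-15 - 17)*(-12)) = 49 + 10*(-32*(-12)) = 49 + 10*384 = 49 + 3840 = 3889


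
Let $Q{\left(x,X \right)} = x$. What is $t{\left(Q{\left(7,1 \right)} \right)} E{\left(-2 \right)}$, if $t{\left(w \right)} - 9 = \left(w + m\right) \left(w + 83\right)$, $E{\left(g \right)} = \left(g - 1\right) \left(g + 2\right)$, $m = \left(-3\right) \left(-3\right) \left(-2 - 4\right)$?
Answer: $0$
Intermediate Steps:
$m = -54$ ($m = 9 \left(-6\right) = -54$)
$E{\left(g \right)} = \left(-1 + g\right) \left(2 + g\right)$
$t{\left(w \right)} = 9 + \left(-54 + w\right) \left(83 + w\right)$ ($t{\left(w \right)} = 9 + \left(w - 54\right) \left(w + 83\right) = 9 + \left(-54 + w\right) \left(83 + w\right)$)
$t{\left(Q{\left(7,1 \right)} \right)} E{\left(-2 \right)} = \left(-4473 + 7^{2} + 29 \cdot 7\right) \left(-2 - 2 + \left(-2\right)^{2}\right) = \left(-4473 + 49 + 203\right) \left(-2 - 2 + 4\right) = \left(-4221\right) 0 = 0$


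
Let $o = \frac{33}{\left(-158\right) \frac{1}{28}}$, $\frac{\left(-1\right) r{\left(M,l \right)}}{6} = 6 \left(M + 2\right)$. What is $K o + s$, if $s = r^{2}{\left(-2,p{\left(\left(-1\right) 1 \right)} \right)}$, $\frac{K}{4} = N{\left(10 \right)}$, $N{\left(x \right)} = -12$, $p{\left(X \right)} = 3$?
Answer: $\frac{22176}{79} \approx 280.71$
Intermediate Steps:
$r{\left(M,l \right)} = -72 - 36 M$ ($r{\left(M,l \right)} = - 6 \cdot 6 \left(M + 2\right) = - 6 \cdot 6 \left(2 + M\right) = - 6 \left(12 + 6 M\right) = -72 - 36 M$)
$K = -48$ ($K = 4 \left(-12\right) = -48$)
$o = - \frac{462}{79}$ ($o = \frac{33}{\left(-158\right) \frac{1}{28}} = \frac{33}{- \frac{79}{14}} = 33 \left(- \frac{14}{79}\right) = - \frac{462}{79} \approx -5.8481$)
$s = 0$ ($s = \left(-72 - -72\right)^{2} = \left(-72 + 72\right)^{2} = 0^{2} = 0$)
$K o + s = \left(-48\right) \left(- \frac{462}{79}\right) + 0 = \frac{22176}{79} + 0 = \frac{22176}{79}$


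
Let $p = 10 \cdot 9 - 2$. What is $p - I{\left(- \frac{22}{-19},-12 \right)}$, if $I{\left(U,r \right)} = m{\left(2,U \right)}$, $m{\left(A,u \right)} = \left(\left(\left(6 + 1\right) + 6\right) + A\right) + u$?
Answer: $\frac{1365}{19} \approx 71.842$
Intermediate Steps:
$p = 88$ ($p = 90 - 2 = 88$)
$m{\left(A,u \right)} = 13 + A + u$ ($m{\left(A,u \right)} = \left(\left(7 + 6\right) + A\right) + u = \left(13 + A\right) + u = 13 + A + u$)
$I{\left(U,r \right)} = 15 + U$ ($I{\left(U,r \right)} = 13 + 2 + U = 15 + U$)
$p - I{\left(- \frac{22}{-19},-12 \right)} = 88 - \left(15 - \frac{22}{-19}\right) = 88 - \left(15 - - \frac{22}{19}\right) = 88 - \left(15 + \frac{22}{19}\right) = 88 - \frac{307}{19} = \frac{1365}{19}$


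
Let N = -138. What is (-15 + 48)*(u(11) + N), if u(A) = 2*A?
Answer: -3828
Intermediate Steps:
(-15 + 48)*(u(11) + N) = (-15 + 48)*(2*11 - 138) = 33*(22 - 138) = 33*(-116) = -3828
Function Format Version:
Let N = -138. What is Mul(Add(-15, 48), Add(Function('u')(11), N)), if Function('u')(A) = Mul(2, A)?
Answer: -3828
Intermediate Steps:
Mul(Add(-15, 48), Add(Function('u')(11), N)) = Mul(Add(-15, 48), Add(Mul(2, 11), -138)) = Mul(33, Add(22, -138)) = Mul(33, -116) = -3828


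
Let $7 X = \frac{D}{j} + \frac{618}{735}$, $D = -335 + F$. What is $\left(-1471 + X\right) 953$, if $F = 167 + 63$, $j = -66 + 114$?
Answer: $- \frac{38472151607}{27440} \approx -1.402 \cdot 10^{6}$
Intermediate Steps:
$j = 48$
$F = 230$
$D = -105$ ($D = -335 + 230 = -105$)
$X = - \frac{5279}{27440}$ ($X = \frac{- \frac{105}{48} + \frac{618}{735}}{7} = \frac{\left(-105\right) \frac{1}{48} + 618 \cdot \frac{1}{735}}{7} = \frac{- \frac{35}{16} + \frac{206}{245}}{7} = \frac{1}{7} \left(- \frac{5279}{3920}\right) = - \frac{5279}{27440} \approx -0.19238$)
$\left(-1471 + X\right) 953 = \left(-1471 - \frac{5279}{27440}\right) 953 = \left(- \frac{40369519}{27440}\right) 953 = - \frac{38472151607}{27440}$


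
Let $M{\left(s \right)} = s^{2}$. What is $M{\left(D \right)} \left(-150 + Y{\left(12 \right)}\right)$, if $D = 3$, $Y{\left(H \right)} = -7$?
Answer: $-1413$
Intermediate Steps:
$M{\left(D \right)} \left(-150 + Y{\left(12 \right)}\right) = 3^{2} \left(-150 - 7\right) = 9 \left(-157\right) = -1413$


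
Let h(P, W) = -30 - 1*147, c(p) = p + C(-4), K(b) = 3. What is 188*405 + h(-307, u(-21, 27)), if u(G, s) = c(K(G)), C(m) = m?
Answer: 75963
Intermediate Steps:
c(p) = -4 + p (c(p) = p - 4 = -4 + p)
u(G, s) = -1 (u(G, s) = -4 + 3 = -1)
h(P, W) = -177 (h(P, W) = -30 - 147 = -177)
188*405 + h(-307, u(-21, 27)) = 188*405 - 177 = 76140 - 177 = 75963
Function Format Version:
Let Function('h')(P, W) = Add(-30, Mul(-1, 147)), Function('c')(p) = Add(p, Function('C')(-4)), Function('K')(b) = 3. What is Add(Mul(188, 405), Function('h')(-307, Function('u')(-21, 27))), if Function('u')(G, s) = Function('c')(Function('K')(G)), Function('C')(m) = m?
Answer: 75963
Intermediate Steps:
Function('c')(p) = Add(-4, p) (Function('c')(p) = Add(p, -4) = Add(-4, p))
Function('u')(G, s) = -1 (Function('u')(G, s) = Add(-4, 3) = -1)
Function('h')(P, W) = -177 (Function('h')(P, W) = Add(-30, -147) = -177)
Add(Mul(188, 405), Function('h')(-307, Function('u')(-21, 27))) = Add(Mul(188, 405), -177) = Add(76140, -177) = 75963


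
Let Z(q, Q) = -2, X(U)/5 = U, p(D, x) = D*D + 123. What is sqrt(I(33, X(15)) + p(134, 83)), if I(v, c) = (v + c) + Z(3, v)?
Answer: sqrt(18185) ≈ 134.85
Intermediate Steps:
p(D, x) = 123 + D**2 (p(D, x) = D**2 + 123 = 123 + D**2)
X(U) = 5*U
I(v, c) = -2 + c + v (I(v, c) = (v + c) - 2 = (c + v) - 2 = -2 + c + v)
sqrt(I(33, X(15)) + p(134, 83)) = sqrt((-2 + 5*15 + 33) + (123 + 134**2)) = sqrt((-2 + 75 + 33) + (123 + 17956)) = sqrt(106 + 18079) = sqrt(18185)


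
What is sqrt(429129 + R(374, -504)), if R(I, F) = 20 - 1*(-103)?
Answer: 2*sqrt(107313) ≈ 655.17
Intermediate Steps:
R(I, F) = 123 (R(I, F) = 20 + 103 = 123)
sqrt(429129 + R(374, -504)) = sqrt(429129 + 123) = sqrt(429252) = 2*sqrt(107313)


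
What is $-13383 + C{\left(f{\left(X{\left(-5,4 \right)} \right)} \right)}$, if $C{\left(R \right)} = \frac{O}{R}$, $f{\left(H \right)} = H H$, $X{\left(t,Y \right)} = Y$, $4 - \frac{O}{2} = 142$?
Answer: $- \frac{53601}{4} \approx -13400.0$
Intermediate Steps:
$O = -276$ ($O = 8 - 284 = -276$)
$f{\left(H \right)} = H^{2}$
$C{\left(R \right)} = - \frac{276}{R}$
$-13383 + C{\left(f{\left(X{\left(-5,4 \right)} \right)} \right)} = -13383 - \frac{276}{4^{2}} = -13383 - \frac{276}{16} = -13383 - \frac{69}{4} = - \frac{53601}{4}$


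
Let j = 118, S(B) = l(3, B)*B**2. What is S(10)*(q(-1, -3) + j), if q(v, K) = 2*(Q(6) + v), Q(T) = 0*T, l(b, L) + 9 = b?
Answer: -69600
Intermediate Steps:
l(b, L) = -9 + b
S(B) = -6*B**2 (S(B) = (-9 + 3)*B**2 = -6*B**2)
Q(T) = 0
q(v, K) = 2*v (q(v, K) = 2*(0 + v) = 2*v)
S(10)*(q(-1, -3) + j) = (-6*10**2)*(2*(-1) + 118) = (-6*100)*(-2 + 118) = -600*116 = -69600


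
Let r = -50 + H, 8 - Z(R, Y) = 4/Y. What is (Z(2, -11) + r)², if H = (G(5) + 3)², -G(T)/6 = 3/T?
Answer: 128845201/75625 ≈ 1703.7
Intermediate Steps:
G(T) = -18/T
Z(R, Y) = 8 - 4/Y
H = 9/25 (H = (-18/5 + 3)² = (-⅗)² = 9/25 ≈ 0.36000)
r = -1241/25 (r = -50 + 9/25 = -1241/25 ≈ -49.640)
(Z(2, -11) + r)² = ((8 - 4/(-11)) - 1241/25)² = ((8 - 4*(-1/11)) - 1241/25)² = ((8 + 4/11) - 1241/25)² = (92/11 - 1241/25)² = (-11351/275)² = 128845201/75625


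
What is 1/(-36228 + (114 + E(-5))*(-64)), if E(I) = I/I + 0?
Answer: -1/43588 ≈ -2.2942e-5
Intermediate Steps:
E(I) = 1 (E(I) = 1 + 0 = 1)
1/(-36228 + (114 + E(-5))*(-64)) = 1/(-36228 + (114 + 1)*(-64)) = 1/(-36228 + 115*(-64)) = 1/(-36228 - 7360) = 1/(-43588) = -1/43588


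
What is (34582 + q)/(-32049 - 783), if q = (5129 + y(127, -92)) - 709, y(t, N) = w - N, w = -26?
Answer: -9767/8208 ≈ -1.1899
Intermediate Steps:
y(t, N) = -26 - N
q = 4486 (q = (5129 + (-26 - 1*(-92))) - 709 = (5129 + (-26 + 92)) - 709 = (5129 + 66) - 709 = 5195 - 709 = 4486)
(34582 + q)/(-32049 - 783) = (34582 + 4486)/(-32049 - 783) = 39068/(-32832) = 39068*(-1/32832) = -9767/8208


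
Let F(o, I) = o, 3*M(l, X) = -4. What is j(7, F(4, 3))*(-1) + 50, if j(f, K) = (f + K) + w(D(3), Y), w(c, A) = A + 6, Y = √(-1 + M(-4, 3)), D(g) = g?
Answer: 33 - I*√21/3 ≈ 33.0 - 1.5275*I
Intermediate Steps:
M(l, X) = -4/3 (M(l, X) = (⅓)*(-4) = -4/3)
Y = I*√21/3 (Y = √(-1 - 4/3) = √(-7/3) = I*√21/3 ≈ 1.5275*I)
w(c, A) = 6 + A
j(f, K) = 6 + K + f + I*√21/3 (j(f, K) = (f + K) + (6 + I*√21/3) = (K + f) + (6 + I*√21/3) = 6 + K + f + I*√21/3)
j(7, F(4, 3))*(-1) + 50 = (6 + 4 + 7 + I*√21/3)*(-1) + 50 = (17 + I*√21/3)*(-1) + 50 = (-17 - I*√21/3) + 50 = 33 - I*√21/3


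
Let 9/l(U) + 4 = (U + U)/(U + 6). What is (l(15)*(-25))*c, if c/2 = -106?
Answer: -18550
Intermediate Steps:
c = -212 (c = 2*(-106) = -212)
l(U) = 9/(-4 + 2*U/(6 + U)) (l(U) = 9/(-4 + (U + U)/(U + 6)) = 9/(-4 + (2*U)/(6 + U)) = 9/(-4 + 2*U/(6 + U)))
(l(15)*(-25))*c = ((9*(-6 - 1*15)/(2*(12 + 15)))*(-25))*(-212) = (((9/2)*(-6 - 15)/27)*(-25))*(-212) = (((9/2)*(1/27)*(-21))*(-25))*(-212) = -7/2*(-25)*(-212) = (175/2)*(-212) = -18550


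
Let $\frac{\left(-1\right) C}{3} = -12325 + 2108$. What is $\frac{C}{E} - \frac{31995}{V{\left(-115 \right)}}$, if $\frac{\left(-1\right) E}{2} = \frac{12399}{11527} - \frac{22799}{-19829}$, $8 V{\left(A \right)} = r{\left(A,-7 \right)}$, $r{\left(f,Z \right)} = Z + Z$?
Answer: $\frac{81156543680409}{7121293816} \approx 11396.0$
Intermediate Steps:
$r{\left(f,Z \right)} = 2 Z$
$V{\left(A \right)} = - \frac{7}{4}$ ($V{\left(A \right)} = \frac{2 \left(-7\right)}{8} = \frac{1}{8} \left(-14\right) = - \frac{7}{4}$)
$C = 30651$ ($C = - 3 \left(-12325 + 2108\right) = \left(-3\right) \left(-10217\right) = 30651$)
$E = - \frac{1017327688}{228568883}$ ($E = - 2 \left(\frac{12399}{11527} - \frac{22799}{-19829}\right) = - 2 \left(12399 \cdot \frac{1}{11527} - - \frac{22799}{19829}\right) = - 2 \left(\frac{12399}{11527} + \frac{22799}{19829}\right) = \left(-2\right) \frac{508663844}{228568883} = - \frac{1017327688}{228568883} \approx -4.4509$)
$\frac{C}{E} - \frac{31995}{V{\left(-115 \right)}} = \frac{30651}{- \frac{1017327688}{228568883}} - \frac{31995}{- \frac{7}{4}} = 30651 \left(- \frac{228568883}{1017327688}\right) - - \frac{127980}{7} = - \frac{7005864832833}{1017327688} + \frac{127980}{7} = \frac{81156543680409}{7121293816}$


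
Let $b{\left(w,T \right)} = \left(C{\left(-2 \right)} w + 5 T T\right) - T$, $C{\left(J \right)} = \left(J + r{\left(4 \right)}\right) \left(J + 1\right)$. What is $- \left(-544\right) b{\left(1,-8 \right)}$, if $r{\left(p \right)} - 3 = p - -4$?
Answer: $173536$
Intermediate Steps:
$r{\left(p \right)} = 7 + p$ ($r{\left(p \right)} = 3 + \left(p - -4\right) = 3 + \left(p + 4\right) = 3 + \left(4 + p\right) = 7 + p$)
$C{\left(J \right)} = \left(1 + J\right) \left(11 + J\right)$ ($C{\left(J \right)} = \left(J + \left(7 + 4\right)\right) \left(J + 1\right) = \left(J + 11\right) \left(1 + J\right) = \left(11 + J\right) \left(1 + J\right) = \left(1 + J\right) \left(11 + J\right)$)
$b{\left(w,T \right)} = - T - 9 w + 5 T^{2}$ ($b{\left(w,T \right)} = \left(\left(11 + \left(-2\right)^{2} + 12 \left(-2\right)\right) w + 5 T T\right) - T = \left(\left(11 + 4 - 24\right) w + 5 T^{2}\right) - T = \left(- 9 w + 5 T^{2}\right) - T = - T - 9 w + 5 T^{2}$)
$- \left(-544\right) b{\left(1,-8 \right)} = - \left(-544\right) \left(\left(-1\right) \left(-8\right) - 9 + 5 \left(-8\right)^{2}\right) = - \left(-544\right) \left(8 - 9 + 5 \cdot 64\right) = - \left(-544\right) \left(8 - 9 + 320\right) = - \left(-544\right) 319 = \left(-1\right) \left(-173536\right) = 173536$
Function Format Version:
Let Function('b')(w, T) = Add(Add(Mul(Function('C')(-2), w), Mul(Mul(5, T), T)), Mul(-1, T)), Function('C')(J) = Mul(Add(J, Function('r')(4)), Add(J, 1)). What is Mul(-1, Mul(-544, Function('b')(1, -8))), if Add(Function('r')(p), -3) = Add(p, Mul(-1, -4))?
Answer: 173536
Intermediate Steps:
Function('r')(p) = Add(7, p) (Function('r')(p) = Add(3, Add(p, Mul(-1, -4))) = Add(3, Add(p, 4)) = Add(3, Add(4, p)) = Add(7, p))
Function('C')(J) = Mul(Add(1, J), Add(11, J)) (Function('C')(J) = Mul(Add(J, Add(7, 4)), Add(J, 1)) = Mul(Add(J, 11), Add(1, J)) = Mul(Add(11, J), Add(1, J)) = Mul(Add(1, J), Add(11, J)))
Function('b')(w, T) = Add(Mul(-1, T), Mul(-9, w), Mul(5, Pow(T, 2))) (Function('b')(w, T) = Add(Add(Mul(Add(11, Pow(-2, 2), Mul(12, -2)), w), Mul(Mul(5, T), T)), Mul(-1, T)) = Add(Add(Mul(Add(11, 4, -24), w), Mul(5, Pow(T, 2))), Mul(-1, T)) = Add(Add(Mul(-9, w), Mul(5, Pow(T, 2))), Mul(-1, T)) = Add(Mul(-1, T), Mul(-9, w), Mul(5, Pow(T, 2))))
Mul(-1, Mul(-544, Function('b')(1, -8))) = Mul(-1, Mul(-544, Add(Mul(-1, -8), Mul(-9, 1), Mul(5, Pow(-8, 2))))) = Mul(-1, Mul(-544, Add(8, -9, Mul(5, 64)))) = Mul(-1, Mul(-544, Add(8, -9, 320))) = Mul(-1, Mul(-544, 319)) = Mul(-1, -173536) = 173536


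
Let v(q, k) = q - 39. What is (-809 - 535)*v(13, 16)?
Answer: 34944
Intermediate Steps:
v(q, k) = -39 + q
(-809 - 535)*v(13, 16) = (-809 - 535)*(-39 + 13) = -1344*(-26) = 34944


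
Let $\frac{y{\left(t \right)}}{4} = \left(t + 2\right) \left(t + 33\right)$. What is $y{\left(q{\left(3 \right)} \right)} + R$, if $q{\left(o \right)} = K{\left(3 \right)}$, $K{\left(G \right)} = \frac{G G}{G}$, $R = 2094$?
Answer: $2814$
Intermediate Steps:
$K{\left(G \right)} = G$ ($K{\left(G \right)} = \frac{G^{2}}{G} = G$)
$q{\left(o \right)} = 3$
$y{\left(t \right)} = 4 \left(2 + t\right) \left(33 + t\right)$ ($y{\left(t \right)} = 4 \left(t + 2\right) \left(t + 33\right) = 4 \left(2 + t\right) \left(33 + t\right)$)
$y{\left(q{\left(3 \right)} \right)} + R = \left(264 + 4 \cdot 3^{2} + 140 \cdot 3\right) + 2094 = \left(264 + 4 \cdot 9 + 420\right) + 2094 = \left(264 + 36 + 420\right) + 2094 = 720 + 2094 = 2814$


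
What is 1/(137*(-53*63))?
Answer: -1/457443 ≈ -2.1861e-6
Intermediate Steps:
1/(137*(-53*63)) = 1/(137*(-3339)) = 1/(-457443) = -1/457443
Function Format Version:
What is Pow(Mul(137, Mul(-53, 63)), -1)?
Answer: Rational(-1, 457443) ≈ -2.1861e-6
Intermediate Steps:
Pow(Mul(137, Mul(-53, 63)), -1) = Pow(Mul(137, -3339), -1) = Pow(-457443, -1) = Rational(-1, 457443)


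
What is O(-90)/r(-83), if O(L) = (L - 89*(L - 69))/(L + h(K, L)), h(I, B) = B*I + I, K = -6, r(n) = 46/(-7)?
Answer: -32809/6808 ≈ -4.8192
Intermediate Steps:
r(n) = -46/7 (r(n) = 46*(-1/7) = -46/7)
h(I, B) = I + B*I
O(L) = (6141 - 88*L)/(-6 - 5*L) (O(L) = (L - 89*(L - 69))/(L - 6*(1 + L)) = (L - 89*(-69 + L))/(L + (-6 - 6*L)) = (L + (6141 - 89*L))/(-6 - 5*L) = (6141 - 88*L)/(-6 - 5*L))
O(-90)/r(-83) = ((-6141 + 88*(-90))/(6 + 5*(-90)))/(-46/7) = ((-6141 - 7920)/(6 - 450))*(-7/46) = (-14061/(-444))*(-7/46) = -1/444*(-14061)*(-7/46) = (4687/148)*(-7/46) = -32809/6808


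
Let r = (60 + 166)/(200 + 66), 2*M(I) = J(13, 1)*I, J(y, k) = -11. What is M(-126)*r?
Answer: 11187/19 ≈ 588.79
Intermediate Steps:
M(I) = -11*I/2 (M(I) = (-11*I)/2 = -11*I/2)
r = 113/133 (r = 226/266 = 226*(1/266) = 113/133 ≈ 0.84962)
M(-126)*r = -11/2*(-126)*(113/133) = 693*(113/133) = 11187/19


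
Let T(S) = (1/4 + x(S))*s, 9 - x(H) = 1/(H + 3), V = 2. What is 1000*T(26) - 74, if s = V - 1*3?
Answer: -269396/29 ≈ -9289.5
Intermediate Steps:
s = -1 (s = 2 - 1*3 = 2 - 3 = -1)
x(H) = 9 - 1/(3 + H) (x(H) = 9 - 1/(H + 3) = 9 - 1/(3 + H))
T(S) = -¼ - (26 + 9*S)/(3 + S) (T(S) = (1/4 + (26 + 9*S)/(3 + S))*(-1) = (¼ + (26 + 9*S)/(3 + S))*(-1) = -¼ - (26 + 9*S)/(3 + S))
1000*T(26) - 74 = 1000*((-107 - 37*26)/(4*(3 + 26))) - 74 = 1000*((¼)*(-107 - 962)/29) - 74 = 1000*((¼)*(1/29)*(-1069)) - 74 = 1000*(-1069/116) - 74 = -267250/29 - 74 = -269396/29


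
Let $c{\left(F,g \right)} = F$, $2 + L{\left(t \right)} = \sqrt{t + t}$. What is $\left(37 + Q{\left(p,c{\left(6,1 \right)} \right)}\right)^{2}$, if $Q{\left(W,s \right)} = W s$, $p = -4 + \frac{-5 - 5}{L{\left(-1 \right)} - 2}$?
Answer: $\frac{1456 \sqrt{2} + 6103 i}{4 \sqrt{2} + 7 i} \approx 671.22 + 248.27 i$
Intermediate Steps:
$L{\left(t \right)} = -2 + \sqrt{2} \sqrt{t}$ ($L{\left(t \right)} = -2 + \sqrt{t + t} = -2 + \sqrt{2 t} = -2 + \sqrt{2} \sqrt{t}$)
$p = -4 - \frac{10}{-4 + i \sqrt{2}}$ ($p = -4 + \frac{-5 - 5}{\left(-2 + \sqrt{2} \sqrt{-1}\right) - 2} = -4 - \frac{10}{\left(-2 + \sqrt{2} i\right) - 2} = -4 - \frac{10}{\left(-2 + i \sqrt{2}\right) - 2} = -4 - \frac{10}{-4 + i \sqrt{2}} \approx -1.7778 + 0.78567 i$)
$\left(37 + Q{\left(p,c{\left(6,1 \right)} \right)}\right)^{2} = \left(37 + \left(- \frac{16}{9} + \frac{5 i \sqrt{2}}{9}\right) 6\right)^{2} = \left(37 - \left(\frac{32}{3} - \frac{10 i \sqrt{2}}{3}\right)\right)^{2} = \left(\frac{79}{3} + \frac{10 i \sqrt{2}}{3}\right)^{2}$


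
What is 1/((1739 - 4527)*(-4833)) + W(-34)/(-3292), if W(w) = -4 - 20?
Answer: 80847247/11089434492 ≈ 0.0072905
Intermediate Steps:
W(w) = -24
1/((1739 - 4527)*(-4833)) + W(-34)/(-3292) = 1/((1739 - 4527)*(-4833)) - 24/(-3292) = -1/4833/(-2788) - 24*(-1/3292) = -1/2788*(-1/4833) + 6/823 = 1/13474404 + 6/823 = 80847247/11089434492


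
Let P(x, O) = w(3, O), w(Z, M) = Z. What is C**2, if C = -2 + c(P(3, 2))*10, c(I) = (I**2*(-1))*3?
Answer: 73984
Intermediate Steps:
P(x, O) = 3
c(I) = -3*I**2 (c(I) = -I**2*3 = -3*I**2)
C = -272 (C = -2 - 3*3**2*10 = -2 - 3*9*10 = -2 - 27*10 = -2 - 270 = -272)
C**2 = (-272)**2 = 73984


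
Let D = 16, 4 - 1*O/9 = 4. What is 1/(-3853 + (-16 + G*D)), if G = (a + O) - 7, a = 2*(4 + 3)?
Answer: -1/3757 ≈ -0.00026617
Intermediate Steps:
O = 0 (O = 36 - 9*4 = 36 - 36 = 0)
a = 14 (a = 2*7 = 14)
G = 7 (G = (14 + 0) - 7 = 14 - 7 = 7)
1/(-3853 + (-16 + G*D)) = 1/(-3853 + (-16 + 7*16)) = 1/(-3853 + (-16 + 112)) = 1/(-3853 + 96) = 1/(-3757) = -1/3757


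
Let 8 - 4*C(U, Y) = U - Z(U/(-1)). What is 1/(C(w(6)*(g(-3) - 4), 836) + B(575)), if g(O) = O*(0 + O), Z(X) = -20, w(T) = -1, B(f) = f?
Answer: 4/2293 ≈ 0.0017444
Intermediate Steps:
g(O) = O**2 (g(O) = O*O = O**2)
C(U, Y) = -3 - U/4 (C(U, Y) = 2 - (U - 1*(-20))/4 = 2 - (U + 20)/4 = 2 - (20 + U)/4 = 2 + (-5 - U/4) = -3 - U/4)
1/(C(w(6)*(g(-3) - 4), 836) + B(575)) = 1/((-3 - (-1)*((-3)**2 - 4)/4) + 575) = 1/((-3 - (-1)*(9 - 4)/4) + 575) = 1/((-3 - (-1)*5/4) + 575) = 1/((-3 - 1/4*(-5)) + 575) = 1/((-3 + 5/4) + 575) = 1/(-7/4 + 575) = 1/(2293/4) = 4/2293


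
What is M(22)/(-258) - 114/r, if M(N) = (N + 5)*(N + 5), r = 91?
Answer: -31917/7826 ≈ -4.0783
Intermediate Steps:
M(N) = (5 + N)**2 (M(N) = (5 + N)*(5 + N) = (5 + N)**2)
M(22)/(-258) - 114/r = (5 + 22)**2/(-258) - 114/91 = 27**2*(-1/258) - 114*1/91 = 729*(-1/258) - 114/91 = -243/86 - 114/91 = -31917/7826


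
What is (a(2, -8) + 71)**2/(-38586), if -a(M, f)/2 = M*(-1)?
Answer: -1875/12862 ≈ -0.14578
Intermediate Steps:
a(M, f) = 2*M (a(M, f) = -2*M*(-1) = -(-2)*M = 2*M)
(a(2, -8) + 71)**2/(-38586) = (2*2 + 71)**2/(-38586) = (4 + 71)**2*(-1/38586) = 75**2*(-1/38586) = 5625*(-1/38586) = -1875/12862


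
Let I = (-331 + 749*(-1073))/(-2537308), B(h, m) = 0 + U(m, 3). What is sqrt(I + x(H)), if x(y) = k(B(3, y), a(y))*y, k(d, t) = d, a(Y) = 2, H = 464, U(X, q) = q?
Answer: sqrt(560227575152822)/634327 ≈ 37.314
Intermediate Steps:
B(h, m) = 3 (B(h, m) = 0 + 3 = 3)
I = 201002/634327 (I = (-331 - 803677)*(-1/2537308) = -804008*(-1/2537308) = 201002/634327 ≈ 0.31687)
x(y) = 3*y
sqrt(I + x(H)) = sqrt(201002/634327 + 3*464) = sqrt(201002/634327 + 1392) = sqrt(883184186/634327) = sqrt(560227575152822)/634327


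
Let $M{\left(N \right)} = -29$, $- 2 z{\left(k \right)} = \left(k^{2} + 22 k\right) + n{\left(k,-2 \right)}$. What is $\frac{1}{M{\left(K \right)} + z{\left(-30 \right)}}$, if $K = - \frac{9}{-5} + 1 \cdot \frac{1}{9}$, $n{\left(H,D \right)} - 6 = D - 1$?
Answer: $- \frac{2}{301} \approx -0.0066445$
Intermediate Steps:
$n{\left(H,D \right)} = 5 + D$ ($n{\left(H,D \right)} = 6 + \left(D - 1\right) = 6 + \left(-1 + D\right) = 5 + D$)
$K = \frac{86}{45}$ ($K = \left(-9\right) \left(- \frac{1}{5}\right) + 1 \cdot \frac{1}{9} = \frac{9}{5} + \frac{1}{9} = \frac{86}{45} \approx 1.9111$)
$z{\left(k \right)} = - \frac{3}{2} - 11 k - \frac{k^{2}}{2}$ ($z{\left(k \right)} = - \frac{\left(k^{2} + 22 k\right) + \left(5 - 2\right)}{2} = - \frac{\left(k^{2} + 22 k\right) + 3}{2} = - \frac{3 + k^{2} + 22 k}{2} = - \frac{3}{2} - 11 k - \frac{k^{2}}{2}$)
$\frac{1}{M{\left(K \right)} + z{\left(-30 \right)}} = \frac{1}{-29 - \left(- \frac{657}{2} + 450\right)} = \frac{1}{-29 - \frac{243}{2}} = \frac{1}{- \frac{301}{2}} = - \frac{2}{301}$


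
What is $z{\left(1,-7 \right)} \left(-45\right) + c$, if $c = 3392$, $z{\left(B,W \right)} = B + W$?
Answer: $3662$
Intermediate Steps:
$z{\left(1,-7 \right)} \left(-45\right) + c = \left(1 - 7\right) \left(-45\right) + 3392 = \left(-6\right) \left(-45\right) + 3392 = 270 + 3392 = 3662$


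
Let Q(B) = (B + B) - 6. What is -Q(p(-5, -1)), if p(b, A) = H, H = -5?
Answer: 16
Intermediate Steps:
p(b, A) = -5
Q(B) = -6 + 2*B (Q(B) = 2*B - 6 = -6 + 2*B)
-Q(p(-5, -1)) = -(-6 + 2*(-5)) = -(-6 - 10) = -1*(-16) = 16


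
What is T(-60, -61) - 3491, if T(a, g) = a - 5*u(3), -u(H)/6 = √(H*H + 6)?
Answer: -3551 + 30*√15 ≈ -3434.8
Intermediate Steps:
u(H) = -6*√(6 + H²) (u(H) = -6*√(H*H + 6) = -6*√(H² + 6) = -6*√(6 + H²))
T(a, g) = a + 30*√15 (T(a, g) = a - (-30)*√(6 + 3²) = a - (-30)*√(6 + 9) = a - (-30)*√15 = a + 30*√15)
T(-60, -61) - 3491 = (-60 + 30*√15) - 3491 = -3551 + 30*√15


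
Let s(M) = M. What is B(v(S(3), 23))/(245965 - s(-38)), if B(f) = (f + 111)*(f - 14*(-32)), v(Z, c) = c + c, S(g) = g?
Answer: 77558/246003 ≈ 0.31527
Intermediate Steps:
v(Z, c) = 2*c
B(f) = (111 + f)*(448 + f) (B(f) = (111 + f)*(f + 448) = (111 + f)*(448 + f))
B(v(S(3), 23))/(245965 - s(-38)) = (49728 + (2*23)² + 559*(2*23))/(245965 - 1*(-38)) = (49728 + 46² + 559*46)/(245965 + 38) = (49728 + 2116 + 25714)/246003 = 77558*(1/246003) = 77558/246003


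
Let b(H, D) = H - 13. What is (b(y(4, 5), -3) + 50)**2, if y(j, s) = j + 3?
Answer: 1936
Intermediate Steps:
y(j, s) = 3 + j
b(H, D) = -13 + H
(b(y(4, 5), -3) + 50)**2 = ((-13 + (3 + 4)) + 50)**2 = ((-13 + 7) + 50)**2 = (-6 + 50)**2 = 44**2 = 1936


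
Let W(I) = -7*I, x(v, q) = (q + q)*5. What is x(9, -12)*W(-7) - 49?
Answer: -5929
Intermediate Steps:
x(v, q) = 10*q (x(v, q) = (2*q)*5 = 10*q)
x(9, -12)*W(-7) - 49 = (10*(-12))*(-7*(-7)) - 49 = -120*49 - 49 = -5880 - 49 = -5929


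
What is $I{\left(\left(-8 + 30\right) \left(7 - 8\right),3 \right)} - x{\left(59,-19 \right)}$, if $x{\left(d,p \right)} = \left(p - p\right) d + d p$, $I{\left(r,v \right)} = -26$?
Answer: $1095$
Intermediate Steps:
$x{\left(d,p \right)} = d p$ ($x{\left(d,p \right)} = 0 d + d p = 0 + d p = d p$)
$I{\left(\left(-8 + 30\right) \left(7 - 8\right),3 \right)} - x{\left(59,-19 \right)} = -26 - 59 \left(-19\right) = -26 - -1121 = -26 + 1121 = 1095$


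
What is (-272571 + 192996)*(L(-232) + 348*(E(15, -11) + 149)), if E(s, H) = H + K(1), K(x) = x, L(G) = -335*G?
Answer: -10033770900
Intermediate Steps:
E(s, H) = 1 + H (E(s, H) = H + 1 = 1 + H)
(-272571 + 192996)*(L(-232) + 348*(E(15, -11) + 149)) = (-272571 + 192996)*(-335*(-232) + 348*((1 - 11) + 149)) = -79575*(77720 + 348*(-10 + 149)) = -79575*(77720 + 348*139) = -79575*(77720 + 48372) = -79575*126092 = -10033770900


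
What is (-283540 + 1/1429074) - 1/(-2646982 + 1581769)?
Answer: -15986071341060859/56380303806 ≈ -2.8354e+5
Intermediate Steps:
(-283540 + 1/1429074) - 1/(-2646982 + 1581769) = (-283540 + 1/1429074) - 1/(-1065213) = -405199641959/1429074 - 1*(-1/1065213) = -405199641959/1429074 + 1/1065213 = -15986071341060859/56380303806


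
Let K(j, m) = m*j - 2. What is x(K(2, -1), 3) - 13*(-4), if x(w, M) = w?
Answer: 48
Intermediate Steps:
K(j, m) = -2 + j*m (K(j, m) = j*m - 2 = -2 + j*m)
x(K(2, -1), 3) - 13*(-4) = (-2 + 2*(-1)) - 13*(-4) = (-2 - 2) + 52 = -4 + 52 = 48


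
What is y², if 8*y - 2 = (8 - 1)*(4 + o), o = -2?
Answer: 4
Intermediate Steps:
y = 2 (y = ¼ + ((8 - 1)*(4 - 2))/8 = ¼ + (7*2)/8 = ¼ + (⅛)*14 = ¼ + 7/4 = 2)
y² = 2² = 4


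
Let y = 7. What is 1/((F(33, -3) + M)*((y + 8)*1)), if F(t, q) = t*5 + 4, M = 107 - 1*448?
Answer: -1/2580 ≈ -0.00038760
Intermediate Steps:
M = -341 (M = 107 - 448 = -341)
F(t, q) = 4 + 5*t (F(t, q) = 5*t + 4 = 4 + 5*t)
1/((F(33, -3) + M)*((y + 8)*1)) = 1/(((4 + 5*33) - 341)*((7 + 8)*1)) = 1/(((4 + 165) - 341)*(15*1)) = 1/((169 - 341)*15) = 1/(-172*15) = 1/(-2580) = -1/2580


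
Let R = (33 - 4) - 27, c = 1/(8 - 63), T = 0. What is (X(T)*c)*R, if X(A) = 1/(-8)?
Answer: 1/220 ≈ 0.0045455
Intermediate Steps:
X(A) = -⅛
c = -1/55 (c = 1/(-55) = -1/55 ≈ -0.018182)
R = 2 (R = 29 - 27 = 2)
(X(T)*c)*R = -⅛*(-1/55)*2 = (1/440)*2 = 1/220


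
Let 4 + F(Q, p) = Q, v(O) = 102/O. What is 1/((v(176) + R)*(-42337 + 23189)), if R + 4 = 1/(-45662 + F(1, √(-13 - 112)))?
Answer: 1004630/65798526111 ≈ 1.5268e-5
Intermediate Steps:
F(Q, p) = -4 + Q
R = -182661/45665 (R = -4 + 1/(-45662 + (-4 + 1)) = -4 + 1/(-45662 - 3) = -4 + 1/(-45665) = -4 - 1/45665 = -182661/45665 ≈ -4.0000)
1/((v(176) + R)*(-42337 + 23189)) = 1/((102/176 - 182661/45665)*(-42337 + 23189)) = 1/((102*(1/176) - 182661/45665)*(-19148)) = 1/((51/88 - 182661/45665)*(-19148)) = 1/(-13745253/4018520*(-19148)) = 1/(65798526111/1004630) = 1004630/65798526111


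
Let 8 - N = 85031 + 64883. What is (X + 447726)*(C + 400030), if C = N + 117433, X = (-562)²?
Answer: 280655498490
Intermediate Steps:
N = -149906 (N = 8 - (85031 + 64883) = 8 - 1*149914 = 8 - 149914 = -149906)
X = 315844
C = -32473 (C = -149906 + 117433 = -32473)
(X + 447726)*(C + 400030) = (315844 + 447726)*(-32473 + 400030) = 763570*367557 = 280655498490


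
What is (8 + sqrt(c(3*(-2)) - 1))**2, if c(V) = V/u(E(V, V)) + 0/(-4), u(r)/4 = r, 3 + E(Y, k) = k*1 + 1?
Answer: (32 + I*sqrt(13))**2/16 ≈ 63.188 + 14.422*I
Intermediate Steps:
E(Y, k) = -2 + k (E(Y, k) = -3 + (k*1 + 1) = -3 + (k + 1) = -3 + (1 + k) = -2 + k)
u(r) = 4*r
c(V) = V/(-8 + 4*V) (c(V) = V/((4*(-2 + V))) + 0/(-4) = V/(-8 + 4*V) + 0*(-1/4) = V/(-8 + 4*V) + 0 = V/(-8 + 4*V))
(8 + sqrt(c(3*(-2)) - 1))**2 = (8 + sqrt((3*(-2))/(4*(-2 + 3*(-2))) - 1))**2 = (8 + sqrt((1/4)*(-6)/(-2 - 6) - 1))**2 = (8 + sqrt((1/4)*(-6)/(-8) - 1))**2 = (8 + sqrt((1/4)*(-6)*(-1/8) - 1))**2 = (8 + sqrt(3/16 - 1))**2 = (8 + sqrt(-13/16))**2 = (8 + I*sqrt(13)/4)**2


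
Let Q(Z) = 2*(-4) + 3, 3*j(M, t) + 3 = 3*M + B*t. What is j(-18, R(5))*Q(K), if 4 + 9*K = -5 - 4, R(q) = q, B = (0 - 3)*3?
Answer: 170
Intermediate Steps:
B = -9 (B = -3*3 = -9)
K = -13/9 (K = -4/9 + (-5 - 4)/9 = -4/9 + (⅑)*(-9) = -4/9 - 1 = -13/9 ≈ -1.4444)
j(M, t) = -1 + M - 3*t (j(M, t) = -1 + (3*M - 9*t)/3 = -1 + (-9*t + 3*M)/3 = -1 + (M - 3*t) = -1 + M - 3*t)
Q(Z) = -5 (Q(Z) = -8 + 3 = -5)
j(-18, R(5))*Q(K) = (-1 - 18 - 3*5)*(-5) = (-1 - 18 - 15)*(-5) = -34*(-5) = 170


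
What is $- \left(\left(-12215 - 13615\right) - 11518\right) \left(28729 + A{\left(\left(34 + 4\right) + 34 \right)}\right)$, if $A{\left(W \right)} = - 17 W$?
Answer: $1027256740$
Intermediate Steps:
$- \left(\left(-12215 - 13615\right) - 11518\right) \left(28729 + A{\left(\left(34 + 4\right) + 34 \right)}\right) = - \left(\left(-12215 - 13615\right) - 11518\right) \left(28729 - 17 \left(\left(34 + 4\right) + 34\right)\right) = - \left(-25830 - 11518\right) \left(28729 - 17 \left(38 + 34\right)\right) = - \left(-37348\right) \left(28729 - 1224\right) = - \left(-37348\right) 27505 = \left(-1\right) \left(-1027256740\right) = 1027256740$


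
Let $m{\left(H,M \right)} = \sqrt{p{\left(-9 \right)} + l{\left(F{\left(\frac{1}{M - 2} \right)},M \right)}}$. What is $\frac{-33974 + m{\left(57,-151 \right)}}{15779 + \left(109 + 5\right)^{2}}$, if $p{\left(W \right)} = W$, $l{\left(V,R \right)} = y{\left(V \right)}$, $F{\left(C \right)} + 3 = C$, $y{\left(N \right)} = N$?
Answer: $- \frac{33974}{28775} + \frac{i \sqrt{31229}}{1467525} \approx -1.1807 + 0.00012042 i$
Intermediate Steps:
$F{\left(C \right)} = -3 + C$
$l{\left(V,R \right)} = V$
$m{\left(H,M \right)} = \sqrt{-12 + \frac{1}{-2 + M}}$ ($m{\left(H,M \right)} = \sqrt{-9 - \left(3 - \frac{1}{M - 2}\right)} = \sqrt{-9 - \left(3 - \frac{1}{-2 + M}\right)} = \sqrt{-12 + \frac{1}{-2 + M}}$)
$\frac{-33974 + m{\left(57,-151 \right)}}{15779 + \left(109 + 5\right)^{2}} = \frac{-33974 + \sqrt{\frac{25 - -1812}{-2 - 151}}}{15779 + \left(109 + 5\right)^{2}} = \frac{-33974 + \sqrt{\frac{25 + 1812}{-153}}}{15779 + 114^{2}} = \frac{-33974 + \sqrt{\left(- \frac{1}{153}\right) 1837}}{15779 + 12996} = \frac{-33974 + \sqrt{- \frac{1837}{153}}}{28775} = \left(-33974 + \frac{i \sqrt{31229}}{51}\right) \frac{1}{28775} = - \frac{33974}{28775} + \frac{i \sqrt{31229}}{1467525}$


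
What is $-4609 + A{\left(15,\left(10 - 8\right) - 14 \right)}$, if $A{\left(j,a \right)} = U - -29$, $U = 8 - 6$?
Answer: $-4578$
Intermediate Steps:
$U = 2$ ($U = 8 - 6 = 2$)
$A{\left(j,a \right)} = 31$ ($A{\left(j,a \right)} = 2 - -29 = 2 + 29 = 31$)
$-4609 + A{\left(15,\left(10 - 8\right) - 14 \right)} = -4609 + 31 = -4578$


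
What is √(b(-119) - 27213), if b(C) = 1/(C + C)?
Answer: I*√1541453410/238 ≈ 164.96*I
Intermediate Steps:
b(C) = 1/(2*C)
√(b(-119) - 27213) = √((½)/(-119) - 27213) = √((½)*(-1/119) - 27213) = √(-1/238 - 27213) = √(-6476695/238) = I*√1541453410/238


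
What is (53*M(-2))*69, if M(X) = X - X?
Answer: 0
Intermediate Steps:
M(X) = 0
(53*M(-2))*69 = (53*0)*69 = 0*69 = 0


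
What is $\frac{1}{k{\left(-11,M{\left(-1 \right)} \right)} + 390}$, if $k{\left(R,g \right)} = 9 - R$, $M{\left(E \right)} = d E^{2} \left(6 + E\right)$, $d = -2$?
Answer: $\frac{1}{410} \approx 0.002439$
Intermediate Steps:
$M{\left(E \right)} = - 2 E^{2} \left(6 + E\right)$
$\frac{1}{k{\left(-11,M{\left(-1 \right)} \right)} + 390} = \frac{1}{\left(9 - -11\right) + 390} = \frac{1}{\left(9 + 11\right) + 390} = \frac{1}{20 + 390} = \frac{1}{410}$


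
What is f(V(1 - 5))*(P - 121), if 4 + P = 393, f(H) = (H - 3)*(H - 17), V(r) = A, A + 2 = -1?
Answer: 32160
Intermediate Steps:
A = -3 (A = -2 - 1 = -3)
V(r) = -3
f(H) = (-17 + H)*(-3 + H) (f(H) = (-3 + H)*(-17 + H) = (-17 + H)*(-3 + H))
P = 389 (P = -4 + 393 = 389)
f(V(1 - 5))*(P - 121) = (51 + (-3)² - 20*(-3))*(389 - 121) = (51 + 9 + 60)*268 = 120*268 = 32160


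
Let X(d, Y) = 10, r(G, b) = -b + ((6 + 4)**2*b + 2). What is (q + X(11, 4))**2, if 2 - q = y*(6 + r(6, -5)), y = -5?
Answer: 5870929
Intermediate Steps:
r(G, b) = 2 + 99*b (r(G, b) = -b + (10**2*b + 2) = -b + (100*b + 2) = -b + (2 + 100*b) = 2 + 99*b)
q = -2433 (q = 2 - (-5)*(6 + (2 + 99*(-5))) = 2 - (-5)*(6 + (2 - 495)) = 2 - (-5)*(6 - 493) = 2 - (-5)*(-487) = 2 - 1*2435 = 2 - 2435 = -2433)
(q + X(11, 4))**2 = (-2433 + 10)**2 = (-2423)**2 = 5870929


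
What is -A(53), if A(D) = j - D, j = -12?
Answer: 65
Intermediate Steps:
A(D) = -12 - D
-A(53) = -(-12 - 1*53) = -(-12 - 53) = -1*(-65) = 65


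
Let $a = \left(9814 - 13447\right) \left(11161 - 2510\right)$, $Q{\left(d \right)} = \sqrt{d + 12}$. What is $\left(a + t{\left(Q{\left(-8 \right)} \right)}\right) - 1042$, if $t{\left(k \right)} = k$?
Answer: $-31430123$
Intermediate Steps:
$Q{\left(d \right)} = \sqrt{12 + d}$
$a = -31429083$ ($a = \left(-3633\right) 8651 = -31429083$)
$\left(a + t{\left(Q{\left(-8 \right)} \right)}\right) - 1042 = \left(-31429083 + \sqrt{12 - 8}\right) - 1042 = \left(-31429083 + \sqrt{4}\right) - 1042 = \left(-31429083 + 2\right) - 1042 = -31429081 - 1042 = -31430123$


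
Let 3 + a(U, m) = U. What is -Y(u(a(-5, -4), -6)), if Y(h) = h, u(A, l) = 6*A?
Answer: 48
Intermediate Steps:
a(U, m) = -3 + U
-Y(u(a(-5, -4), -6)) = -6*(-3 - 5) = -6*(-8) = -1*(-48) = 48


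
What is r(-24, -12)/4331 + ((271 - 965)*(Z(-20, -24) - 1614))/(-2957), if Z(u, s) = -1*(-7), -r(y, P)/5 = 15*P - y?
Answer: -4827875938/12806767 ≈ -376.98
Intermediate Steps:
r(y, P) = -75*P + 5*y (r(y, P) = -5*(15*P - y) = -5*(-y + 15*P) = -75*P + 5*y)
Z(u, s) = 7
r(-24, -12)/4331 + ((271 - 965)*(Z(-20, -24) - 1614))/(-2957) = (-75*(-12) + 5*(-24))/4331 + ((271 - 965)*(7 - 1614))/(-2957) = (900 - 120)*(1/4331) - 694*(-1607)*(-1/2957) = 780*(1/4331) + 1115258*(-1/2957) = 780/4331 - 1115258/2957 = -4827875938/12806767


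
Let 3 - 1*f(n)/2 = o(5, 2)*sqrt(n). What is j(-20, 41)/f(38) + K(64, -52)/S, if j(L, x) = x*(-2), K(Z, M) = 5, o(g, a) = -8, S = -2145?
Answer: 50344/1039467 - 328*sqrt(38)/2423 ≈ -0.78604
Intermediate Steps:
f(n) = 6 + 16*sqrt(n) (f(n) = 6 - (-16)*sqrt(n) = 6 + 16*sqrt(n))
j(L, x) = -2*x
j(-20, 41)/f(38) + K(64, -52)/S = (-2*41)/(6 + 16*sqrt(38)) + 5/(-2145) = -82/(6 + 16*sqrt(38)) + 5*(-1/2145) = -82/(6 + 16*sqrt(38)) - 1/429 = -1/429 - 82/(6 + 16*sqrt(38))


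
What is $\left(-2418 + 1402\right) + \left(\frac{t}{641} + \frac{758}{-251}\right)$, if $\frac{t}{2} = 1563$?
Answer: $- \frac{163166508}{160891} \approx -1014.1$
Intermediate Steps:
$t = 3126$ ($t = 2 \cdot 1563 = 3126$)
$\left(-2418 + 1402\right) + \left(\frac{t}{641} + \frac{758}{-251}\right) = \left(-2418 + 1402\right) + \left(\frac{3126}{641} + \frac{758}{-251}\right) = -1016 + \left(3126 \cdot \frac{1}{641} + 758 \left(- \frac{1}{251}\right)\right) = -1016 + \left(\frac{3126}{641} - \frac{758}{251}\right) = -1016 + \frac{298748}{160891} = - \frac{163166508}{160891}$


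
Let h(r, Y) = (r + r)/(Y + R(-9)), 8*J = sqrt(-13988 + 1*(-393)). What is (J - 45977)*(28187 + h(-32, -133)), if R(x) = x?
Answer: -92014183893/71 + 2001309*I*sqrt(14381)/568 ≈ -1.296e+9 + 4.2253e+5*I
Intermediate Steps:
J = I*sqrt(14381)/8 (J = sqrt(-13988 + 1*(-393))/8 = sqrt(-13988 - 393)/8 = sqrt(-14381)/8 = (I*sqrt(14381))/8 = I*sqrt(14381)/8 ≈ 14.99*I)
h(r, Y) = 2*r/(-9 + Y) (h(r, Y) = (r + r)/(Y - 9) = (2*r)/(-9 + Y) = 2*r/(-9 + Y))
(J - 45977)*(28187 + h(-32, -133)) = (I*sqrt(14381)/8 - 45977)*(28187 + 2*(-32)/(-9 - 133)) = (-45977 + I*sqrt(14381)/8)*(28187 + 2*(-32)/(-142)) = (-45977 + I*sqrt(14381)/8)*(28187 + 2*(-32)*(-1/142)) = (-45977 + I*sqrt(14381)/8)*(28187 + 32/71) = (-45977 + I*sqrt(14381)/8)*(2001309/71) = -92014183893/71 + 2001309*I*sqrt(14381)/568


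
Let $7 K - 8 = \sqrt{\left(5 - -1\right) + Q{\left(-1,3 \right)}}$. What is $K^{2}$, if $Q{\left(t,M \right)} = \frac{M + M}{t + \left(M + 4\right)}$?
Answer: $\frac{\left(8 + \sqrt{7}\right)^{2}}{49} \approx 2.3129$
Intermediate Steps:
$Q{\left(t,M \right)} = \frac{2 M}{4 + M + t}$ ($Q{\left(t,M \right)} = \frac{2 M}{t + \left(4 + M\right)} = \frac{2 M}{4 + M + t}$)
$K = \frac{8}{7} + \frac{\sqrt{7}}{7}$ ($K = \frac{8}{7} + \frac{\sqrt{\left(5 - -1\right) + 2 \cdot 3 \frac{1}{4 + 3 - 1}}}{7} = \frac{8}{7} + \frac{\sqrt{\left(5 + 1\right) + 2 \cdot 3 \cdot \frac{1}{6}}}{7} = \frac{8}{7} + \frac{\sqrt{6 + 2 \cdot 3 \cdot \frac{1}{6}}}{7} = \frac{8}{7} + \frac{\sqrt{6 + 1}}{7} = \frac{8}{7} + \frac{\sqrt{7}}{7} \approx 1.5208$)
$K^{2} = \left(\frac{8}{7} + \frac{\sqrt{7}}{7}\right)^{2}$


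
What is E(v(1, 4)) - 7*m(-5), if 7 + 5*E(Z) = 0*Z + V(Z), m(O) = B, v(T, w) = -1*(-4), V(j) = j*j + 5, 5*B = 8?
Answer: -42/5 ≈ -8.4000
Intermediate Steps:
B = 8/5 (B = (⅕)*8 = 8/5 ≈ 1.6000)
V(j) = 5 + j² (V(j) = j² + 5 = 5 + j²)
v(T, w) = 4
m(O) = 8/5
E(Z) = -⅖ + Z²/5 (E(Z) = -7/5 + (0*Z + (5 + Z²))/5 = -7/5 + (0 + (5 + Z²))/5 = -7/5 + (5 + Z²)/5 = -7/5 + (1 + Z²/5) = -⅖ + Z²/5)
E(v(1, 4)) - 7*m(-5) = (-⅖ + (⅕)*4²) - 7*8/5 = (-⅖ + (⅕)*16) - 56/5 = (-⅖ + 16/5) - 56/5 = 14/5 - 56/5 = -42/5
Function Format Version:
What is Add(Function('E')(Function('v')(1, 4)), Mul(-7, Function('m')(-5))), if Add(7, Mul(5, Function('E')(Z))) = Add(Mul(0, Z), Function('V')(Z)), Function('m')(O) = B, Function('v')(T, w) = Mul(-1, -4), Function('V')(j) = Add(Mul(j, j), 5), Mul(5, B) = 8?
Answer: Rational(-42, 5) ≈ -8.4000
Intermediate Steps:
B = Rational(8, 5) (B = Mul(Rational(1, 5), 8) = Rational(8, 5) ≈ 1.6000)
Function('V')(j) = Add(5, Pow(j, 2)) (Function('V')(j) = Add(Pow(j, 2), 5) = Add(5, Pow(j, 2)))
Function('v')(T, w) = 4
Function('m')(O) = Rational(8, 5)
Function('E')(Z) = Add(Rational(-2, 5), Mul(Rational(1, 5), Pow(Z, 2))) (Function('E')(Z) = Add(Rational(-7, 5), Mul(Rational(1, 5), Add(Mul(0, Z), Add(5, Pow(Z, 2))))) = Add(Rational(-7, 5), Mul(Rational(1, 5), Add(0, Add(5, Pow(Z, 2))))) = Add(Rational(-7, 5), Mul(Rational(1, 5), Add(5, Pow(Z, 2)))) = Add(Rational(-7, 5), Add(1, Mul(Rational(1, 5), Pow(Z, 2)))) = Add(Rational(-2, 5), Mul(Rational(1, 5), Pow(Z, 2))))
Add(Function('E')(Function('v')(1, 4)), Mul(-7, Function('m')(-5))) = Add(Add(Rational(-2, 5), Mul(Rational(1, 5), Pow(4, 2))), Mul(-7, Rational(8, 5))) = Add(Add(Rational(-2, 5), Mul(Rational(1, 5), 16)), Rational(-56, 5)) = Add(Add(Rational(-2, 5), Rational(16, 5)), Rational(-56, 5)) = Add(Rational(14, 5), Rational(-56, 5)) = Rational(-42, 5)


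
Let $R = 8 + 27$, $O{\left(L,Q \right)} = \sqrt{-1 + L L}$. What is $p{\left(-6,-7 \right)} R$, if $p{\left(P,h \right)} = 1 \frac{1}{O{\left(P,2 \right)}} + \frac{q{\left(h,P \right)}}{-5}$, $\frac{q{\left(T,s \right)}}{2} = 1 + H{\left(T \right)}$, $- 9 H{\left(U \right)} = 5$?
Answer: $- \frac{56}{9} + \sqrt{35} \approx -0.30614$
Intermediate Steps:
$H{\left(U \right)} = - \frac{5}{9}$ ($H{\left(U \right)} = \left(- \frac{1}{9}\right) 5 = - \frac{5}{9}$)
$O{\left(L,Q \right)} = \sqrt{-1 + L^{2}}$
$q{\left(T,s \right)} = \frac{8}{9}$ ($q{\left(T,s \right)} = 2 \left(1 - \frac{5}{9}\right) = 2 \cdot \frac{4}{9} = \frac{8}{9}$)
$R = 35$
$p{\left(P,h \right)} = - \frac{8}{45} + \frac{1}{\sqrt{-1 + P^{2}}}$ ($p{\left(P,h \right)} = 1 \frac{1}{\sqrt{-1 + P^{2}}} + \frac{8}{9 \left(-5\right)} = 1 \frac{1}{\sqrt{-1 + P^{2}}} + \frac{8}{9} \left(- \frac{1}{5}\right) = \frac{1}{\sqrt{-1 + P^{2}}} - \frac{8}{45} = - \frac{8}{45} + \frac{1}{\sqrt{-1 + P^{2}}}$)
$p{\left(-6,-7 \right)} R = \left(- \frac{8}{45} + \frac{1}{\sqrt{-1 + \left(-6\right)^{2}}}\right) 35 = \left(- \frac{8}{45} + \frac{1}{\sqrt{-1 + 36}}\right) 35 = \left(- \frac{8}{45} + \frac{1}{\sqrt{35}}\right) 35 = \left(- \frac{8}{45} + \frac{\sqrt{35}}{35}\right) 35 = - \frac{56}{9} + \sqrt{35}$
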